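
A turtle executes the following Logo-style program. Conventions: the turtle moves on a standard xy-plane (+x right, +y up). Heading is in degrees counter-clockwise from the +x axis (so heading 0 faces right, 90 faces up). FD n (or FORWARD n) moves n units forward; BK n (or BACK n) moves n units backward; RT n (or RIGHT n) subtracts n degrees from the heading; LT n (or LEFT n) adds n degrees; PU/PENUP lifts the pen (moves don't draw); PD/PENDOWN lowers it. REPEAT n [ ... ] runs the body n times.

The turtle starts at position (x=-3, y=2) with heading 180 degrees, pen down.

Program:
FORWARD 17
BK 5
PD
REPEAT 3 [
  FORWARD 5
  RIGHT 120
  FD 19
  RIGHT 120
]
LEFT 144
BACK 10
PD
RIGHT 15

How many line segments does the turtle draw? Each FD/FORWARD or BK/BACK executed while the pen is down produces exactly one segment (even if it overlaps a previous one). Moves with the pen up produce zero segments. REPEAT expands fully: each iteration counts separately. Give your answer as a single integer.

Executing turtle program step by step:
Start: pos=(-3,2), heading=180, pen down
FD 17: (-3,2) -> (-20,2) [heading=180, draw]
BK 5: (-20,2) -> (-15,2) [heading=180, draw]
PD: pen down
REPEAT 3 [
  -- iteration 1/3 --
  FD 5: (-15,2) -> (-20,2) [heading=180, draw]
  RT 120: heading 180 -> 60
  FD 19: (-20,2) -> (-10.5,18.454) [heading=60, draw]
  RT 120: heading 60 -> 300
  -- iteration 2/3 --
  FD 5: (-10.5,18.454) -> (-8,14.124) [heading=300, draw]
  RT 120: heading 300 -> 180
  FD 19: (-8,14.124) -> (-27,14.124) [heading=180, draw]
  RT 120: heading 180 -> 60
  -- iteration 3/3 --
  FD 5: (-27,14.124) -> (-24.5,18.454) [heading=60, draw]
  RT 120: heading 60 -> 300
  FD 19: (-24.5,18.454) -> (-15,2) [heading=300, draw]
  RT 120: heading 300 -> 180
]
LT 144: heading 180 -> 324
BK 10: (-15,2) -> (-23.09,7.878) [heading=324, draw]
PD: pen down
RT 15: heading 324 -> 309
Final: pos=(-23.09,7.878), heading=309, 9 segment(s) drawn
Segments drawn: 9

Answer: 9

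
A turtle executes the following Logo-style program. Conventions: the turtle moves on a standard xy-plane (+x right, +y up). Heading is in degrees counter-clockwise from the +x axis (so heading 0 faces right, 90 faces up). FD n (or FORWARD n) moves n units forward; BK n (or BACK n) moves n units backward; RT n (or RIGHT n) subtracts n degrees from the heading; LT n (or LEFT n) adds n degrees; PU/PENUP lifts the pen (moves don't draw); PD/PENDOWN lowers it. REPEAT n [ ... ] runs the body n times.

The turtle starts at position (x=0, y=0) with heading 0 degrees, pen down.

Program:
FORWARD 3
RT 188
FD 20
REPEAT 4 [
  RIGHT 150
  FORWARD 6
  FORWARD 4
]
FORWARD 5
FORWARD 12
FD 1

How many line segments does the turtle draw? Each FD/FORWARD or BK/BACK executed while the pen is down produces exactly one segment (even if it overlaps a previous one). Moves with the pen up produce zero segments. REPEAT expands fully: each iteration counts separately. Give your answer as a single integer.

Executing turtle program step by step:
Start: pos=(0,0), heading=0, pen down
FD 3: (0,0) -> (3,0) [heading=0, draw]
RT 188: heading 0 -> 172
FD 20: (3,0) -> (-16.805,2.783) [heading=172, draw]
REPEAT 4 [
  -- iteration 1/4 --
  RT 150: heading 172 -> 22
  FD 6: (-16.805,2.783) -> (-11.242,5.031) [heading=22, draw]
  FD 4: (-11.242,5.031) -> (-7.534,6.53) [heading=22, draw]
  -- iteration 2/4 --
  RT 150: heading 22 -> 232
  FD 6: (-7.534,6.53) -> (-11.227,1.801) [heading=232, draw]
  FD 4: (-11.227,1.801) -> (-13.69,-1.351) [heading=232, draw]
  -- iteration 3/4 --
  RT 150: heading 232 -> 82
  FD 6: (-13.69,-1.351) -> (-12.855,4.591) [heading=82, draw]
  FD 4: (-12.855,4.591) -> (-12.298,8.552) [heading=82, draw]
  -- iteration 4/4 --
  RT 150: heading 82 -> 292
  FD 6: (-12.298,8.552) -> (-10.051,2.989) [heading=292, draw]
  FD 4: (-10.051,2.989) -> (-8.552,-0.72) [heading=292, draw]
]
FD 5: (-8.552,-0.72) -> (-6.679,-5.356) [heading=292, draw]
FD 12: (-6.679,-5.356) -> (-2.184,-16.482) [heading=292, draw]
FD 1: (-2.184,-16.482) -> (-1.809,-17.409) [heading=292, draw]
Final: pos=(-1.809,-17.409), heading=292, 13 segment(s) drawn
Segments drawn: 13

Answer: 13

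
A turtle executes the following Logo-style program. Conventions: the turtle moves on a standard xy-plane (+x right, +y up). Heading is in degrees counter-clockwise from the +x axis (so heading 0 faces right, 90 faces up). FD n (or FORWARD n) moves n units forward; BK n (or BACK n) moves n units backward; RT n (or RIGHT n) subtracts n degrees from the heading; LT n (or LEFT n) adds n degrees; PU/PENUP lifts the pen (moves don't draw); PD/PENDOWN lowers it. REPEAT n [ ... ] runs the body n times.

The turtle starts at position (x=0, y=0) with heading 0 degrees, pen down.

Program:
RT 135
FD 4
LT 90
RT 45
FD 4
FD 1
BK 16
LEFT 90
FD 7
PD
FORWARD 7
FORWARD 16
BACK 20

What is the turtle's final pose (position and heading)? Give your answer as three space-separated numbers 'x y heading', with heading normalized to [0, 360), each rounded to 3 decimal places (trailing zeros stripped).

Executing turtle program step by step:
Start: pos=(0,0), heading=0, pen down
RT 135: heading 0 -> 225
FD 4: (0,0) -> (-2.828,-2.828) [heading=225, draw]
LT 90: heading 225 -> 315
RT 45: heading 315 -> 270
FD 4: (-2.828,-2.828) -> (-2.828,-6.828) [heading=270, draw]
FD 1: (-2.828,-6.828) -> (-2.828,-7.828) [heading=270, draw]
BK 16: (-2.828,-7.828) -> (-2.828,8.172) [heading=270, draw]
LT 90: heading 270 -> 0
FD 7: (-2.828,8.172) -> (4.172,8.172) [heading=0, draw]
PD: pen down
FD 7: (4.172,8.172) -> (11.172,8.172) [heading=0, draw]
FD 16: (11.172,8.172) -> (27.172,8.172) [heading=0, draw]
BK 20: (27.172,8.172) -> (7.172,8.172) [heading=0, draw]
Final: pos=(7.172,8.172), heading=0, 8 segment(s) drawn

Answer: 7.172 8.172 0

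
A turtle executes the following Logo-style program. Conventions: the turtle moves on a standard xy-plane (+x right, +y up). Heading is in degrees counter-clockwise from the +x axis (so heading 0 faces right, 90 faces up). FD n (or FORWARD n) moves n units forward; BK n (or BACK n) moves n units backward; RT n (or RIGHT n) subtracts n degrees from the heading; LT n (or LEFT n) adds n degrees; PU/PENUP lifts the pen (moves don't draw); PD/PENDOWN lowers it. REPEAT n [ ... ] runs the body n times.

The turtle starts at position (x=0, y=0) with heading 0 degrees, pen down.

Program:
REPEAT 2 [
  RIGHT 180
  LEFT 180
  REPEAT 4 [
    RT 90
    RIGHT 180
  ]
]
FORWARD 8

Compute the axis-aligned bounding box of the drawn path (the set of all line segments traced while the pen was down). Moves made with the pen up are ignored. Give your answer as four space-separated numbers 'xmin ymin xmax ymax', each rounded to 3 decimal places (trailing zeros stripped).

Answer: 0 0 8 0

Derivation:
Executing turtle program step by step:
Start: pos=(0,0), heading=0, pen down
REPEAT 2 [
  -- iteration 1/2 --
  RT 180: heading 0 -> 180
  LT 180: heading 180 -> 0
  REPEAT 4 [
    -- iteration 1/4 --
    RT 90: heading 0 -> 270
    RT 180: heading 270 -> 90
    -- iteration 2/4 --
    RT 90: heading 90 -> 0
    RT 180: heading 0 -> 180
    -- iteration 3/4 --
    RT 90: heading 180 -> 90
    RT 180: heading 90 -> 270
    -- iteration 4/4 --
    RT 90: heading 270 -> 180
    RT 180: heading 180 -> 0
  ]
  -- iteration 2/2 --
  RT 180: heading 0 -> 180
  LT 180: heading 180 -> 0
  REPEAT 4 [
    -- iteration 1/4 --
    RT 90: heading 0 -> 270
    RT 180: heading 270 -> 90
    -- iteration 2/4 --
    RT 90: heading 90 -> 0
    RT 180: heading 0 -> 180
    -- iteration 3/4 --
    RT 90: heading 180 -> 90
    RT 180: heading 90 -> 270
    -- iteration 4/4 --
    RT 90: heading 270 -> 180
    RT 180: heading 180 -> 0
  ]
]
FD 8: (0,0) -> (8,0) [heading=0, draw]
Final: pos=(8,0), heading=0, 1 segment(s) drawn

Segment endpoints: x in {0, 8}, y in {0, 0}
xmin=0, ymin=0, xmax=8, ymax=0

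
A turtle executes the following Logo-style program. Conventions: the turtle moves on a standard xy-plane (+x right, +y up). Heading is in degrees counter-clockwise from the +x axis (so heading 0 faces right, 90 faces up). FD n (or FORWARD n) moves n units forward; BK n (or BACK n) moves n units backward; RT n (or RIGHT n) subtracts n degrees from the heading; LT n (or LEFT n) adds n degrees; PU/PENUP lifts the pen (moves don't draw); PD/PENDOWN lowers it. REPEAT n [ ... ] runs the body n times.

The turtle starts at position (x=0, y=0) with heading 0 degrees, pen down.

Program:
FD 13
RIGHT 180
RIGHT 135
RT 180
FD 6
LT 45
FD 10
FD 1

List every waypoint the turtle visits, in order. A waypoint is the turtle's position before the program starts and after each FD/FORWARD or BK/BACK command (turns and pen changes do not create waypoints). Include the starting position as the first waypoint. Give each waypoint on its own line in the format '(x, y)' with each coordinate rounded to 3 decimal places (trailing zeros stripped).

Answer: (0, 0)
(13, 0)
(8.757, -4.243)
(8.757, -14.243)
(8.757, -15.243)

Derivation:
Executing turtle program step by step:
Start: pos=(0,0), heading=0, pen down
FD 13: (0,0) -> (13,0) [heading=0, draw]
RT 180: heading 0 -> 180
RT 135: heading 180 -> 45
RT 180: heading 45 -> 225
FD 6: (13,0) -> (8.757,-4.243) [heading=225, draw]
LT 45: heading 225 -> 270
FD 10: (8.757,-4.243) -> (8.757,-14.243) [heading=270, draw]
FD 1: (8.757,-14.243) -> (8.757,-15.243) [heading=270, draw]
Final: pos=(8.757,-15.243), heading=270, 4 segment(s) drawn
Waypoints (5 total):
(0, 0)
(13, 0)
(8.757, -4.243)
(8.757, -14.243)
(8.757, -15.243)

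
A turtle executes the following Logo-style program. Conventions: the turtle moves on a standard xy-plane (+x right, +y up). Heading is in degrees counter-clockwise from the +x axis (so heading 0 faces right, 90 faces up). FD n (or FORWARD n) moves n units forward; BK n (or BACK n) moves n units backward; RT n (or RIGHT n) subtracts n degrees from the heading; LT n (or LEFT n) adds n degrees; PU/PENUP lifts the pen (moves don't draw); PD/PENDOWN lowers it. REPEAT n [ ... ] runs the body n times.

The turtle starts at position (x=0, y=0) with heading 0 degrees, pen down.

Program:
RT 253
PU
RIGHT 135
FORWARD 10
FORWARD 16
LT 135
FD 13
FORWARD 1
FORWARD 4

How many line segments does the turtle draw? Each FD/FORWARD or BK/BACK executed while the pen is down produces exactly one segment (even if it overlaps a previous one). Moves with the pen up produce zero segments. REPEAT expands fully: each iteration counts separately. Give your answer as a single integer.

Executing turtle program step by step:
Start: pos=(0,0), heading=0, pen down
RT 253: heading 0 -> 107
PU: pen up
RT 135: heading 107 -> 332
FD 10: (0,0) -> (8.829,-4.695) [heading=332, move]
FD 16: (8.829,-4.695) -> (22.957,-12.206) [heading=332, move]
LT 135: heading 332 -> 107
FD 13: (22.957,-12.206) -> (19.156,0.226) [heading=107, move]
FD 1: (19.156,0.226) -> (18.863,1.182) [heading=107, move]
FD 4: (18.863,1.182) -> (17.694,5.007) [heading=107, move]
Final: pos=(17.694,5.007), heading=107, 0 segment(s) drawn
Segments drawn: 0

Answer: 0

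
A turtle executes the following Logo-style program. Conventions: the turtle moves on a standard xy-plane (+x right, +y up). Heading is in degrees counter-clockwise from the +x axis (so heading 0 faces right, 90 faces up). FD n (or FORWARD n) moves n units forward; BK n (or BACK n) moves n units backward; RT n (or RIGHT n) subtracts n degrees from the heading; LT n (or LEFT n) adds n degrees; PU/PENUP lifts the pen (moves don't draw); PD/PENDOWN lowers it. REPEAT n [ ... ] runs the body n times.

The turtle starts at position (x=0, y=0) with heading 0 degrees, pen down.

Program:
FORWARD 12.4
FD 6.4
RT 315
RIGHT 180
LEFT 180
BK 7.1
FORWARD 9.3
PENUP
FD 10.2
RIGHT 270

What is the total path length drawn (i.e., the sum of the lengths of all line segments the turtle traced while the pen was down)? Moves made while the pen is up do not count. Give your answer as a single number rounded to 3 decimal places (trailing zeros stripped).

Answer: 35.2

Derivation:
Executing turtle program step by step:
Start: pos=(0,0), heading=0, pen down
FD 12.4: (0,0) -> (12.4,0) [heading=0, draw]
FD 6.4: (12.4,0) -> (18.8,0) [heading=0, draw]
RT 315: heading 0 -> 45
RT 180: heading 45 -> 225
LT 180: heading 225 -> 45
BK 7.1: (18.8,0) -> (13.78,-5.02) [heading=45, draw]
FD 9.3: (13.78,-5.02) -> (20.356,1.556) [heading=45, draw]
PU: pen up
FD 10.2: (20.356,1.556) -> (27.568,8.768) [heading=45, move]
RT 270: heading 45 -> 135
Final: pos=(27.568,8.768), heading=135, 4 segment(s) drawn

Segment lengths:
  seg 1: (0,0) -> (12.4,0), length = 12.4
  seg 2: (12.4,0) -> (18.8,0), length = 6.4
  seg 3: (18.8,0) -> (13.78,-5.02), length = 7.1
  seg 4: (13.78,-5.02) -> (20.356,1.556), length = 9.3
Total = 35.2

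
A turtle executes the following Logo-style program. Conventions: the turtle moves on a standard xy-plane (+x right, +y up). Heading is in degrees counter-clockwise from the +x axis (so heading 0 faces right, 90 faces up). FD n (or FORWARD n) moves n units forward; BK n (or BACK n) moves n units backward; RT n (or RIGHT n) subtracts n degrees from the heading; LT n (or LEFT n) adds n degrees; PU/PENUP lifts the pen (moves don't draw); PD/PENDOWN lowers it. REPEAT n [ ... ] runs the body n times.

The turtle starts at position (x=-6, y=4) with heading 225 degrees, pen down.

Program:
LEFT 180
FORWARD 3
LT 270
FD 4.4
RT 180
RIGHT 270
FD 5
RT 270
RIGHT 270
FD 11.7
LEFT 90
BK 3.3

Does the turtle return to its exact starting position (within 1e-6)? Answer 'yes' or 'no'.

Executing turtle program step by step:
Start: pos=(-6,4), heading=225, pen down
LT 180: heading 225 -> 45
FD 3: (-6,4) -> (-3.879,6.121) [heading=45, draw]
LT 270: heading 45 -> 315
FD 4.4: (-3.879,6.121) -> (-0.767,3.01) [heading=315, draw]
RT 180: heading 315 -> 135
RT 270: heading 135 -> 225
FD 5: (-0.767,3.01) -> (-4.303,-0.525) [heading=225, draw]
RT 270: heading 225 -> 315
RT 270: heading 315 -> 45
FD 11.7: (-4.303,-0.525) -> (3.97,7.748) [heading=45, draw]
LT 90: heading 45 -> 135
BK 3.3: (3.97,7.748) -> (6.304,5.414) [heading=135, draw]
Final: pos=(6.304,5.414), heading=135, 5 segment(s) drawn

Start position: (-6, 4)
Final position: (6.304, 5.414)
Distance = 12.385; >= 1e-6 -> NOT closed

Answer: no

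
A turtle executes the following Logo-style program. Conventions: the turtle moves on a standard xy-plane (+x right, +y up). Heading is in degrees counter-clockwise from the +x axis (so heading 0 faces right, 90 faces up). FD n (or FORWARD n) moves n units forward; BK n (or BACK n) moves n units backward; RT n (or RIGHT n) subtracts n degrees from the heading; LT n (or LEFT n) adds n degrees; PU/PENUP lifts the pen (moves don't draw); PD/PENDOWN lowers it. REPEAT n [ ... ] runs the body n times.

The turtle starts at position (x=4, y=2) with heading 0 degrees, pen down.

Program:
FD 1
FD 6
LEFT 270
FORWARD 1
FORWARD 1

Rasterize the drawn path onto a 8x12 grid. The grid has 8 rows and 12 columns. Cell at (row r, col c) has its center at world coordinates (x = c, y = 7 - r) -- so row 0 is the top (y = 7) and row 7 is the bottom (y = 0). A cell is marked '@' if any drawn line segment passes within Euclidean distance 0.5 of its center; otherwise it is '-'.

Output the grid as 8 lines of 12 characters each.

Answer: ------------
------------
------------
------------
------------
----@@@@@@@@
-----------@
-----------@

Derivation:
Segment 0: (4,2) -> (5,2)
Segment 1: (5,2) -> (11,2)
Segment 2: (11,2) -> (11,1)
Segment 3: (11,1) -> (11,0)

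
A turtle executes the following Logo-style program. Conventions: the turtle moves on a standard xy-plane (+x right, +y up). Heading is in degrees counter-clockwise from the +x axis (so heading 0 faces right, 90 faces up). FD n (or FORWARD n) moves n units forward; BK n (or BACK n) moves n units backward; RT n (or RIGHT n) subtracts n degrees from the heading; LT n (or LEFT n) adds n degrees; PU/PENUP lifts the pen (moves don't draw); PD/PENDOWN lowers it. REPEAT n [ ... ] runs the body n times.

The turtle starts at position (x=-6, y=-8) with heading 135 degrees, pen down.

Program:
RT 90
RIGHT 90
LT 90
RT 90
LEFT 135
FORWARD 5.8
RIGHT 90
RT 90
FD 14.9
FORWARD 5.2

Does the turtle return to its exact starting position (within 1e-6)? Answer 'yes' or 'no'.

Executing turtle program step by step:
Start: pos=(-6,-8), heading=135, pen down
RT 90: heading 135 -> 45
RT 90: heading 45 -> 315
LT 90: heading 315 -> 45
RT 90: heading 45 -> 315
LT 135: heading 315 -> 90
FD 5.8: (-6,-8) -> (-6,-2.2) [heading=90, draw]
RT 90: heading 90 -> 0
RT 90: heading 0 -> 270
FD 14.9: (-6,-2.2) -> (-6,-17.1) [heading=270, draw]
FD 5.2: (-6,-17.1) -> (-6,-22.3) [heading=270, draw]
Final: pos=(-6,-22.3), heading=270, 3 segment(s) drawn

Start position: (-6, -8)
Final position: (-6, -22.3)
Distance = 14.3; >= 1e-6 -> NOT closed

Answer: no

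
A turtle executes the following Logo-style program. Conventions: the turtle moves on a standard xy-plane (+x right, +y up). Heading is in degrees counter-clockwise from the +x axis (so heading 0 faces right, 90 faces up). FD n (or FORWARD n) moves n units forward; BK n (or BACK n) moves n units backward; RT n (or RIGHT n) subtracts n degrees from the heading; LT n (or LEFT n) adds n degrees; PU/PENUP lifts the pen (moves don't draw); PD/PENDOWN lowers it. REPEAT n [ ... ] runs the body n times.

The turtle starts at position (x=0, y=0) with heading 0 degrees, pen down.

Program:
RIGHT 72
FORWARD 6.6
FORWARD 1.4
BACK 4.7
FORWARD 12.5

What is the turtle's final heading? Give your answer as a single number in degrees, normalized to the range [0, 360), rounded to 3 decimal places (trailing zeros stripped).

Executing turtle program step by step:
Start: pos=(0,0), heading=0, pen down
RT 72: heading 0 -> 288
FD 6.6: (0,0) -> (2.04,-6.277) [heading=288, draw]
FD 1.4: (2.04,-6.277) -> (2.472,-7.608) [heading=288, draw]
BK 4.7: (2.472,-7.608) -> (1.02,-3.138) [heading=288, draw]
FD 12.5: (1.02,-3.138) -> (4.882,-15.027) [heading=288, draw]
Final: pos=(4.882,-15.027), heading=288, 4 segment(s) drawn

Answer: 288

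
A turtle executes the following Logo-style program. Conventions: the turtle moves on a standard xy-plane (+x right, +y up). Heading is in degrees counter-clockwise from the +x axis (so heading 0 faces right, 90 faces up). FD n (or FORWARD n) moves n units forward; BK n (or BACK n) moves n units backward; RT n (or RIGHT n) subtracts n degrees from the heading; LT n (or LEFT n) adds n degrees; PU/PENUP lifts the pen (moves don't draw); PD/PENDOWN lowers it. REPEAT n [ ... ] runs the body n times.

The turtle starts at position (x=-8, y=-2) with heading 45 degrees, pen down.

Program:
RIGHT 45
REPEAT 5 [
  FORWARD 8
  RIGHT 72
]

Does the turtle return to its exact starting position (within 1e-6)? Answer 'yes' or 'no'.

Executing turtle program step by step:
Start: pos=(-8,-2), heading=45, pen down
RT 45: heading 45 -> 0
REPEAT 5 [
  -- iteration 1/5 --
  FD 8: (-8,-2) -> (0,-2) [heading=0, draw]
  RT 72: heading 0 -> 288
  -- iteration 2/5 --
  FD 8: (0,-2) -> (2.472,-9.608) [heading=288, draw]
  RT 72: heading 288 -> 216
  -- iteration 3/5 --
  FD 8: (2.472,-9.608) -> (-4,-14.311) [heading=216, draw]
  RT 72: heading 216 -> 144
  -- iteration 4/5 --
  FD 8: (-4,-14.311) -> (-10.472,-9.608) [heading=144, draw]
  RT 72: heading 144 -> 72
  -- iteration 5/5 --
  FD 8: (-10.472,-9.608) -> (-8,-2) [heading=72, draw]
  RT 72: heading 72 -> 0
]
Final: pos=(-8,-2), heading=0, 5 segment(s) drawn

Start position: (-8, -2)
Final position: (-8, -2)
Distance = 0; < 1e-6 -> CLOSED

Answer: yes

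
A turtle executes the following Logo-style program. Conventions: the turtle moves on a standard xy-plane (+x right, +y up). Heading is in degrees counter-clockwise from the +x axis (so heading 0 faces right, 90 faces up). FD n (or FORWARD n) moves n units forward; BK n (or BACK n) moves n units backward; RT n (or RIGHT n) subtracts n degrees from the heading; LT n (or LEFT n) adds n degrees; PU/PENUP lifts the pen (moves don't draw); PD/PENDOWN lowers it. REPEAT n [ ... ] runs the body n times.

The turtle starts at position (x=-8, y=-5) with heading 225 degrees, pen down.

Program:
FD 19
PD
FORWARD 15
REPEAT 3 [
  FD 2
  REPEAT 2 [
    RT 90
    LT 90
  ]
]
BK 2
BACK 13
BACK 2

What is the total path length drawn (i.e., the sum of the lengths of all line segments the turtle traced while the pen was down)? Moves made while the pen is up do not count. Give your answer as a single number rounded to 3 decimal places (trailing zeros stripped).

Executing turtle program step by step:
Start: pos=(-8,-5), heading=225, pen down
FD 19: (-8,-5) -> (-21.435,-18.435) [heading=225, draw]
PD: pen down
FD 15: (-21.435,-18.435) -> (-32.042,-29.042) [heading=225, draw]
REPEAT 3 [
  -- iteration 1/3 --
  FD 2: (-32.042,-29.042) -> (-33.456,-30.456) [heading=225, draw]
  REPEAT 2 [
    -- iteration 1/2 --
    RT 90: heading 225 -> 135
    LT 90: heading 135 -> 225
    -- iteration 2/2 --
    RT 90: heading 225 -> 135
    LT 90: heading 135 -> 225
  ]
  -- iteration 2/3 --
  FD 2: (-33.456,-30.456) -> (-34.87,-31.87) [heading=225, draw]
  REPEAT 2 [
    -- iteration 1/2 --
    RT 90: heading 225 -> 135
    LT 90: heading 135 -> 225
    -- iteration 2/2 --
    RT 90: heading 225 -> 135
    LT 90: heading 135 -> 225
  ]
  -- iteration 3/3 --
  FD 2: (-34.87,-31.87) -> (-36.284,-33.284) [heading=225, draw]
  REPEAT 2 [
    -- iteration 1/2 --
    RT 90: heading 225 -> 135
    LT 90: heading 135 -> 225
    -- iteration 2/2 --
    RT 90: heading 225 -> 135
    LT 90: heading 135 -> 225
  ]
]
BK 2: (-36.284,-33.284) -> (-34.87,-31.87) [heading=225, draw]
BK 13: (-34.87,-31.87) -> (-25.678,-22.678) [heading=225, draw]
BK 2: (-25.678,-22.678) -> (-24.263,-21.263) [heading=225, draw]
Final: pos=(-24.263,-21.263), heading=225, 8 segment(s) drawn

Segment lengths:
  seg 1: (-8,-5) -> (-21.435,-18.435), length = 19
  seg 2: (-21.435,-18.435) -> (-32.042,-29.042), length = 15
  seg 3: (-32.042,-29.042) -> (-33.456,-30.456), length = 2
  seg 4: (-33.456,-30.456) -> (-34.87,-31.87), length = 2
  seg 5: (-34.87,-31.87) -> (-36.284,-33.284), length = 2
  seg 6: (-36.284,-33.284) -> (-34.87,-31.87), length = 2
  seg 7: (-34.87,-31.87) -> (-25.678,-22.678), length = 13
  seg 8: (-25.678,-22.678) -> (-24.263,-21.263), length = 2
Total = 57

Answer: 57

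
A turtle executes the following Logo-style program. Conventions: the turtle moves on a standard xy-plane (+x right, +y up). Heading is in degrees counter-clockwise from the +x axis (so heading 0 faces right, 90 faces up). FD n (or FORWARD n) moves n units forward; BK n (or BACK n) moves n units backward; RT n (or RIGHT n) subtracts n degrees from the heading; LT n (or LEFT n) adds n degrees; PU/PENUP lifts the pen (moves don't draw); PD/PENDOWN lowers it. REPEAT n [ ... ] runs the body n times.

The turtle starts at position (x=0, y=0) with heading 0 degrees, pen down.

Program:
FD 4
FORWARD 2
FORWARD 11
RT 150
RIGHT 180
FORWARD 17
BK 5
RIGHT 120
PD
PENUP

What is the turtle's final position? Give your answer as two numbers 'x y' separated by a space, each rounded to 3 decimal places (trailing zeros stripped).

Answer: 27.392 6

Derivation:
Executing turtle program step by step:
Start: pos=(0,0), heading=0, pen down
FD 4: (0,0) -> (4,0) [heading=0, draw]
FD 2: (4,0) -> (6,0) [heading=0, draw]
FD 11: (6,0) -> (17,0) [heading=0, draw]
RT 150: heading 0 -> 210
RT 180: heading 210 -> 30
FD 17: (17,0) -> (31.722,8.5) [heading=30, draw]
BK 5: (31.722,8.5) -> (27.392,6) [heading=30, draw]
RT 120: heading 30 -> 270
PD: pen down
PU: pen up
Final: pos=(27.392,6), heading=270, 5 segment(s) drawn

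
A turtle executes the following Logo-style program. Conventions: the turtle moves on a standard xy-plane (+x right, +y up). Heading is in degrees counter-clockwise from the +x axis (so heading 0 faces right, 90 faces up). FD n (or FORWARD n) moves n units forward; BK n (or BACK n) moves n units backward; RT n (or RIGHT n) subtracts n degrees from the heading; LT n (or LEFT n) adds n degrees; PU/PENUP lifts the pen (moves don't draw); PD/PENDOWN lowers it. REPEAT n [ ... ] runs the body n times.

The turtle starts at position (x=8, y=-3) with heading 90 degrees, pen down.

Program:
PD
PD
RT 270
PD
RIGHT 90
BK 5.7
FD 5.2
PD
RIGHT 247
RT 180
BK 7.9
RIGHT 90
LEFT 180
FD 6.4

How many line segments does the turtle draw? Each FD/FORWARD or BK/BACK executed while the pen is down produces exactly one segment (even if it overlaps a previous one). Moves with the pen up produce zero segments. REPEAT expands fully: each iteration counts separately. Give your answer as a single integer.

Executing turtle program step by step:
Start: pos=(8,-3), heading=90, pen down
PD: pen down
PD: pen down
RT 270: heading 90 -> 180
PD: pen down
RT 90: heading 180 -> 90
BK 5.7: (8,-3) -> (8,-8.7) [heading=90, draw]
FD 5.2: (8,-8.7) -> (8,-3.5) [heading=90, draw]
PD: pen down
RT 247: heading 90 -> 203
RT 180: heading 203 -> 23
BK 7.9: (8,-3.5) -> (0.728,-6.587) [heading=23, draw]
RT 90: heading 23 -> 293
LT 180: heading 293 -> 113
FD 6.4: (0.728,-6.587) -> (-1.773,-0.696) [heading=113, draw]
Final: pos=(-1.773,-0.696), heading=113, 4 segment(s) drawn
Segments drawn: 4

Answer: 4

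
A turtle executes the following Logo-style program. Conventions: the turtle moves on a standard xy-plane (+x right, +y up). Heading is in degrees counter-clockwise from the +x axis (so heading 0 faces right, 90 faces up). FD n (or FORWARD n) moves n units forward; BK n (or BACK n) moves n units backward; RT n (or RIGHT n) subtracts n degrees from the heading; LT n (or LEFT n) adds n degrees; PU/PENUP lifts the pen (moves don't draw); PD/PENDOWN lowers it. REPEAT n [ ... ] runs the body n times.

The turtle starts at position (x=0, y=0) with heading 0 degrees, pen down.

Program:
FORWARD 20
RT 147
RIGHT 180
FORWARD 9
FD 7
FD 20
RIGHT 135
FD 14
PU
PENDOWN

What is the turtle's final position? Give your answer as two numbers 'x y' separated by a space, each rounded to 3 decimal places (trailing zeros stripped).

Executing turtle program step by step:
Start: pos=(0,0), heading=0, pen down
FD 20: (0,0) -> (20,0) [heading=0, draw]
RT 147: heading 0 -> 213
RT 180: heading 213 -> 33
FD 9: (20,0) -> (27.548,4.902) [heading=33, draw]
FD 7: (27.548,4.902) -> (33.419,8.714) [heading=33, draw]
FD 20: (33.419,8.714) -> (50.192,19.607) [heading=33, draw]
RT 135: heading 33 -> 258
FD 14: (50.192,19.607) -> (47.281,5.913) [heading=258, draw]
PU: pen up
PD: pen down
Final: pos=(47.281,5.913), heading=258, 5 segment(s) drawn

Answer: 47.281 5.913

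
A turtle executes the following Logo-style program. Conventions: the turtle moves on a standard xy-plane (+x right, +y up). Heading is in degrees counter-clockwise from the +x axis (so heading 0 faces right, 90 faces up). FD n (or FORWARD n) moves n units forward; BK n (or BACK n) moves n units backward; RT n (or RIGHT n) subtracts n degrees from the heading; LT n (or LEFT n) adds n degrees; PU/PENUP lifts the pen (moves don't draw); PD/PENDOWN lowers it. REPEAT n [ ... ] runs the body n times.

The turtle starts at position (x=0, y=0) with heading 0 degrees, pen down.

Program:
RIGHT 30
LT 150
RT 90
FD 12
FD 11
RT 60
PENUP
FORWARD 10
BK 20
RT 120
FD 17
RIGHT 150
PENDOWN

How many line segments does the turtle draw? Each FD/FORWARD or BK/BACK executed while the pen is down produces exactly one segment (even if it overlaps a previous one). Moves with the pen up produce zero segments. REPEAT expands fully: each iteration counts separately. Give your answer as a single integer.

Answer: 2

Derivation:
Executing turtle program step by step:
Start: pos=(0,0), heading=0, pen down
RT 30: heading 0 -> 330
LT 150: heading 330 -> 120
RT 90: heading 120 -> 30
FD 12: (0,0) -> (10.392,6) [heading=30, draw]
FD 11: (10.392,6) -> (19.919,11.5) [heading=30, draw]
RT 60: heading 30 -> 330
PU: pen up
FD 10: (19.919,11.5) -> (28.579,6.5) [heading=330, move]
BK 20: (28.579,6.5) -> (11.258,16.5) [heading=330, move]
RT 120: heading 330 -> 210
FD 17: (11.258,16.5) -> (-3.464,8) [heading=210, move]
RT 150: heading 210 -> 60
PD: pen down
Final: pos=(-3.464,8), heading=60, 2 segment(s) drawn
Segments drawn: 2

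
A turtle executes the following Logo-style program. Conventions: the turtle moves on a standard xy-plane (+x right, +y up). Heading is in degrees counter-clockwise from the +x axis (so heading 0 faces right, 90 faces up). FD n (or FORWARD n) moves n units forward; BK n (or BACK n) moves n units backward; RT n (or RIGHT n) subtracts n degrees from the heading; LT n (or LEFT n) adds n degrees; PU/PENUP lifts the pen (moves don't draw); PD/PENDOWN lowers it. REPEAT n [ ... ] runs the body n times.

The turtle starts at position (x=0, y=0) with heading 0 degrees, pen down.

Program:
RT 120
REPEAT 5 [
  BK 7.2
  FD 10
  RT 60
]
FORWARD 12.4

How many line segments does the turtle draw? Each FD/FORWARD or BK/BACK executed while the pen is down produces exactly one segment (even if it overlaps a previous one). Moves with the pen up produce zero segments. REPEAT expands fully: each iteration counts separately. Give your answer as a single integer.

Executing turtle program step by step:
Start: pos=(0,0), heading=0, pen down
RT 120: heading 0 -> 240
REPEAT 5 [
  -- iteration 1/5 --
  BK 7.2: (0,0) -> (3.6,6.235) [heading=240, draw]
  FD 10: (3.6,6.235) -> (-1.4,-2.425) [heading=240, draw]
  RT 60: heading 240 -> 180
  -- iteration 2/5 --
  BK 7.2: (-1.4,-2.425) -> (5.8,-2.425) [heading=180, draw]
  FD 10: (5.8,-2.425) -> (-4.2,-2.425) [heading=180, draw]
  RT 60: heading 180 -> 120
  -- iteration 3/5 --
  BK 7.2: (-4.2,-2.425) -> (-0.6,-8.66) [heading=120, draw]
  FD 10: (-0.6,-8.66) -> (-5.6,0) [heading=120, draw]
  RT 60: heading 120 -> 60
  -- iteration 4/5 --
  BK 7.2: (-5.6,0) -> (-9.2,-6.235) [heading=60, draw]
  FD 10: (-9.2,-6.235) -> (-4.2,2.425) [heading=60, draw]
  RT 60: heading 60 -> 0
  -- iteration 5/5 --
  BK 7.2: (-4.2,2.425) -> (-11.4,2.425) [heading=0, draw]
  FD 10: (-11.4,2.425) -> (-1.4,2.425) [heading=0, draw]
  RT 60: heading 0 -> 300
]
FD 12.4: (-1.4,2.425) -> (4.8,-8.314) [heading=300, draw]
Final: pos=(4.8,-8.314), heading=300, 11 segment(s) drawn
Segments drawn: 11

Answer: 11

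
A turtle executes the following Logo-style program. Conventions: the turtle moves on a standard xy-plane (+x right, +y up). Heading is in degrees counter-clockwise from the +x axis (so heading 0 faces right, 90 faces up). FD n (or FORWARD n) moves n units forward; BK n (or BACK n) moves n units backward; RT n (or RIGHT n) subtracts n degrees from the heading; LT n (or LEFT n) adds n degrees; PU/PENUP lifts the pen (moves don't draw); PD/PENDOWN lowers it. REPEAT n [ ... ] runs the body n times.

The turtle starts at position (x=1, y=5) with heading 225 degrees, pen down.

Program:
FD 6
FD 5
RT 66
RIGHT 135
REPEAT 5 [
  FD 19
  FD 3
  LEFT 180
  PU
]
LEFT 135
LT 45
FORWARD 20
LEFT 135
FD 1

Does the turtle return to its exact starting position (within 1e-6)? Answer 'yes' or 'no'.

Answer: no

Derivation:
Executing turtle program step by step:
Start: pos=(1,5), heading=225, pen down
FD 6: (1,5) -> (-3.243,0.757) [heading=225, draw]
FD 5: (-3.243,0.757) -> (-6.778,-2.778) [heading=225, draw]
RT 66: heading 225 -> 159
RT 135: heading 159 -> 24
REPEAT 5 [
  -- iteration 1/5 --
  FD 19: (-6.778,-2.778) -> (10.579,4.95) [heading=24, draw]
  FD 3: (10.579,4.95) -> (13.32,6.17) [heading=24, draw]
  LT 180: heading 24 -> 204
  PU: pen up
  -- iteration 2/5 --
  FD 19: (13.32,6.17) -> (-4.038,-1.558) [heading=204, move]
  FD 3: (-4.038,-1.558) -> (-6.778,-2.778) [heading=204, move]
  LT 180: heading 204 -> 24
  PU: pen up
  -- iteration 3/5 --
  FD 19: (-6.778,-2.778) -> (10.579,4.95) [heading=24, move]
  FD 3: (10.579,4.95) -> (13.32,6.17) [heading=24, move]
  LT 180: heading 24 -> 204
  PU: pen up
  -- iteration 4/5 --
  FD 19: (13.32,6.17) -> (-4.038,-1.558) [heading=204, move]
  FD 3: (-4.038,-1.558) -> (-6.778,-2.778) [heading=204, move]
  LT 180: heading 204 -> 24
  PU: pen up
  -- iteration 5/5 --
  FD 19: (-6.778,-2.778) -> (10.579,4.95) [heading=24, move]
  FD 3: (10.579,4.95) -> (13.32,6.17) [heading=24, move]
  LT 180: heading 24 -> 204
  PU: pen up
]
LT 135: heading 204 -> 339
LT 45: heading 339 -> 24
FD 20: (13.32,6.17) -> (31.591,14.305) [heading=24, move]
LT 135: heading 24 -> 159
FD 1: (31.591,14.305) -> (30.657,14.663) [heading=159, move]
Final: pos=(30.657,14.663), heading=159, 4 segment(s) drawn

Start position: (1, 5)
Final position: (30.657, 14.663)
Distance = 31.192; >= 1e-6 -> NOT closed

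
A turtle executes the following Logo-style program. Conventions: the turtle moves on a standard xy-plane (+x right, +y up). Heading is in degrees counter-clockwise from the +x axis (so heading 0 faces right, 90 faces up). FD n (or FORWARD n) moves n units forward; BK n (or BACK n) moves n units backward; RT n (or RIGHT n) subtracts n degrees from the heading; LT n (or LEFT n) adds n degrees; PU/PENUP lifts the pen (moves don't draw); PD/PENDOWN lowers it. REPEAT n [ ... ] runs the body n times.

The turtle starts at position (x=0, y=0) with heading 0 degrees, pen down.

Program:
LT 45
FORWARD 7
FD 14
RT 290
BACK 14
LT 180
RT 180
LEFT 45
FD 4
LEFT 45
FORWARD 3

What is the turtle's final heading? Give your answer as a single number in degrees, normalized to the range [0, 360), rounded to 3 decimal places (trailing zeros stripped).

Executing turtle program step by step:
Start: pos=(0,0), heading=0, pen down
LT 45: heading 0 -> 45
FD 7: (0,0) -> (4.95,4.95) [heading=45, draw]
FD 14: (4.95,4.95) -> (14.849,14.849) [heading=45, draw]
RT 290: heading 45 -> 115
BK 14: (14.849,14.849) -> (20.766,2.161) [heading=115, draw]
LT 180: heading 115 -> 295
RT 180: heading 295 -> 115
LT 45: heading 115 -> 160
FD 4: (20.766,2.161) -> (17.007,3.529) [heading=160, draw]
LT 45: heading 160 -> 205
FD 3: (17.007,3.529) -> (14.288,2.261) [heading=205, draw]
Final: pos=(14.288,2.261), heading=205, 5 segment(s) drawn

Answer: 205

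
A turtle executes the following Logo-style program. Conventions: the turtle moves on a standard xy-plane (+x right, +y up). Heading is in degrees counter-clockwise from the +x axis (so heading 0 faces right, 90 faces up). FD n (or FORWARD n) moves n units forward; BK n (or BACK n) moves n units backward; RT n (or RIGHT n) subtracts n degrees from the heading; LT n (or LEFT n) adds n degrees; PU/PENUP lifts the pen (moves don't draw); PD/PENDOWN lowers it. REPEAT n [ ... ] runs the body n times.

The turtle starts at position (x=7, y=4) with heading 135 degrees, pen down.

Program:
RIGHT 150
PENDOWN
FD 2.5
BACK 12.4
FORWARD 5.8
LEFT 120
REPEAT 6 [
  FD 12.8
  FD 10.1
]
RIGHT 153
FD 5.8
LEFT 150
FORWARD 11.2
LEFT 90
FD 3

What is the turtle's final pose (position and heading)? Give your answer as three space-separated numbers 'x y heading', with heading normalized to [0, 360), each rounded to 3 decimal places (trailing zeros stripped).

Answer: -33.904 143.801 192

Derivation:
Executing turtle program step by step:
Start: pos=(7,4), heading=135, pen down
RT 150: heading 135 -> 345
PD: pen down
FD 2.5: (7,4) -> (9.415,3.353) [heading=345, draw]
BK 12.4: (9.415,3.353) -> (-2.563,6.562) [heading=345, draw]
FD 5.8: (-2.563,6.562) -> (3.04,5.061) [heading=345, draw]
LT 120: heading 345 -> 105
REPEAT 6 [
  -- iteration 1/6 --
  FD 12.8: (3.04,5.061) -> (-0.273,17.425) [heading=105, draw]
  FD 10.1: (-0.273,17.425) -> (-2.887,27.181) [heading=105, draw]
  -- iteration 2/6 --
  FD 12.8: (-2.887,27.181) -> (-6.2,39.545) [heading=105, draw]
  FD 10.1: (-6.2,39.545) -> (-8.814,49.301) [heading=105, draw]
  -- iteration 3/6 --
  FD 12.8: (-8.814,49.301) -> (-12.127,61.664) [heading=105, draw]
  FD 10.1: (-12.127,61.664) -> (-14.741,71.42) [heading=105, draw]
  -- iteration 4/6 --
  FD 12.8: (-14.741,71.42) -> (-18.054,83.784) [heading=105, draw]
  FD 10.1: (-18.054,83.784) -> (-20.668,93.54) [heading=105, draw]
  -- iteration 5/6 --
  FD 12.8: (-20.668,93.54) -> (-23.981,105.904) [heading=105, draw]
  FD 10.1: (-23.981,105.904) -> (-26.595,115.66) [heading=105, draw]
  -- iteration 6/6 --
  FD 12.8: (-26.595,115.66) -> (-29.908,128.024) [heading=105, draw]
  FD 10.1: (-29.908,128.024) -> (-32.522,137.779) [heading=105, draw]
]
RT 153: heading 105 -> 312
FD 5.8: (-32.522,137.779) -> (-28.641,133.469) [heading=312, draw]
LT 150: heading 312 -> 102
FD 11.2: (-28.641,133.469) -> (-30.97,144.424) [heading=102, draw]
LT 90: heading 102 -> 192
FD 3: (-30.97,144.424) -> (-33.904,143.801) [heading=192, draw]
Final: pos=(-33.904,143.801), heading=192, 18 segment(s) drawn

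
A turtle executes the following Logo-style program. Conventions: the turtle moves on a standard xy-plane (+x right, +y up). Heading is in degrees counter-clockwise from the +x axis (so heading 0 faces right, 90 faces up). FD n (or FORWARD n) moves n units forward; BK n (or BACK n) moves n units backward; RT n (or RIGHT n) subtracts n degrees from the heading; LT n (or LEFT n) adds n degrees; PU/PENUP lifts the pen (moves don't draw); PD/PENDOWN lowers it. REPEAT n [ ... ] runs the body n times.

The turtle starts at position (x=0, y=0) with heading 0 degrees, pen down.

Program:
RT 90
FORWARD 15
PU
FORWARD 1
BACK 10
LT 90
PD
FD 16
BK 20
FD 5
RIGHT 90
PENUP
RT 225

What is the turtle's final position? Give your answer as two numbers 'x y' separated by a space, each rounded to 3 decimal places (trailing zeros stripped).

Answer: 1 -6

Derivation:
Executing turtle program step by step:
Start: pos=(0,0), heading=0, pen down
RT 90: heading 0 -> 270
FD 15: (0,0) -> (0,-15) [heading=270, draw]
PU: pen up
FD 1: (0,-15) -> (0,-16) [heading=270, move]
BK 10: (0,-16) -> (0,-6) [heading=270, move]
LT 90: heading 270 -> 0
PD: pen down
FD 16: (0,-6) -> (16,-6) [heading=0, draw]
BK 20: (16,-6) -> (-4,-6) [heading=0, draw]
FD 5: (-4,-6) -> (1,-6) [heading=0, draw]
RT 90: heading 0 -> 270
PU: pen up
RT 225: heading 270 -> 45
Final: pos=(1,-6), heading=45, 4 segment(s) drawn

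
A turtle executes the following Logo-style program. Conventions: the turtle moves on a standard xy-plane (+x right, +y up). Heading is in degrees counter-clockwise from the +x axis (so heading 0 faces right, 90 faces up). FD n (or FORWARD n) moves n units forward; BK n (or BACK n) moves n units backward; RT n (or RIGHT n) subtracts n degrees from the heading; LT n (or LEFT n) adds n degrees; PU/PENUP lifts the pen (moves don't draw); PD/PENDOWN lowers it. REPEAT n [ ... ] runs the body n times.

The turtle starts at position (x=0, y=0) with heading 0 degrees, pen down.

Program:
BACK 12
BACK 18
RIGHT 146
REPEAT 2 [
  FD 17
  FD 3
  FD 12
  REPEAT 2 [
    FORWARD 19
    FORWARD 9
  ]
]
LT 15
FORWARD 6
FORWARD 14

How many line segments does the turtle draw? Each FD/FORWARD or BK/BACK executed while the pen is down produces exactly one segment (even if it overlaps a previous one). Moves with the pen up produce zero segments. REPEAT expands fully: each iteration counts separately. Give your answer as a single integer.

Answer: 18

Derivation:
Executing turtle program step by step:
Start: pos=(0,0), heading=0, pen down
BK 12: (0,0) -> (-12,0) [heading=0, draw]
BK 18: (-12,0) -> (-30,0) [heading=0, draw]
RT 146: heading 0 -> 214
REPEAT 2 [
  -- iteration 1/2 --
  FD 17: (-30,0) -> (-44.094,-9.506) [heading=214, draw]
  FD 3: (-44.094,-9.506) -> (-46.581,-11.184) [heading=214, draw]
  FD 12: (-46.581,-11.184) -> (-56.529,-17.894) [heading=214, draw]
  REPEAT 2 [
    -- iteration 1/2 --
    FD 19: (-56.529,-17.894) -> (-72.281,-28.519) [heading=214, draw]
    FD 9: (-72.281,-28.519) -> (-79.742,-33.552) [heading=214, draw]
    -- iteration 2/2 --
    FD 19: (-79.742,-33.552) -> (-95.494,-44.176) [heading=214, draw]
    FD 9: (-95.494,-44.176) -> (-102.955,-49.209) [heading=214, draw]
  ]
  -- iteration 2/2 --
  FD 17: (-102.955,-49.209) -> (-117.049,-58.715) [heading=214, draw]
  FD 3: (-117.049,-58.715) -> (-119.536,-60.393) [heading=214, draw]
  FD 12: (-119.536,-60.393) -> (-129.485,-67.103) [heading=214, draw]
  REPEAT 2 [
    -- iteration 1/2 --
    FD 19: (-129.485,-67.103) -> (-145.236,-77.728) [heading=214, draw]
    FD 9: (-145.236,-77.728) -> (-152.698,-82.761) [heading=214, draw]
    -- iteration 2/2 --
    FD 19: (-152.698,-82.761) -> (-168.449,-93.385) [heading=214, draw]
    FD 9: (-168.449,-93.385) -> (-175.911,-98.418) [heading=214, draw]
  ]
]
LT 15: heading 214 -> 229
FD 6: (-175.911,-98.418) -> (-179.847,-102.946) [heading=229, draw]
FD 14: (-179.847,-102.946) -> (-189.032,-113.512) [heading=229, draw]
Final: pos=(-189.032,-113.512), heading=229, 18 segment(s) drawn
Segments drawn: 18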